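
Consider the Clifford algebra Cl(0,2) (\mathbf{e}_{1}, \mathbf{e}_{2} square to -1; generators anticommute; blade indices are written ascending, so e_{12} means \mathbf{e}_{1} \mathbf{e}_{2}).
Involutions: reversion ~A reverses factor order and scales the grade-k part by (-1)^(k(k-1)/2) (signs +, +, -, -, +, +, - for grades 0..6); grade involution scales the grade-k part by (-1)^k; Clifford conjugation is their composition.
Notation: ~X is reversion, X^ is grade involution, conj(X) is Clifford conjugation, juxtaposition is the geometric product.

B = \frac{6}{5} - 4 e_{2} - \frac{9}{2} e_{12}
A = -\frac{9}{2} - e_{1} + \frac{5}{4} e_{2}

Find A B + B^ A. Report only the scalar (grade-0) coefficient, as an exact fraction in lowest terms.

first term: -\frac{2}{5} - \frac{273}{40} e_{1} + 15 e_{2} + \frac{97}{4} e_{12}
second term: -\frac{52}{5} + \frac{177}{40} e_{1} - 12 e_{2} + \frac{97}{4} e_{12}
Answer: -\frac{54}{5}


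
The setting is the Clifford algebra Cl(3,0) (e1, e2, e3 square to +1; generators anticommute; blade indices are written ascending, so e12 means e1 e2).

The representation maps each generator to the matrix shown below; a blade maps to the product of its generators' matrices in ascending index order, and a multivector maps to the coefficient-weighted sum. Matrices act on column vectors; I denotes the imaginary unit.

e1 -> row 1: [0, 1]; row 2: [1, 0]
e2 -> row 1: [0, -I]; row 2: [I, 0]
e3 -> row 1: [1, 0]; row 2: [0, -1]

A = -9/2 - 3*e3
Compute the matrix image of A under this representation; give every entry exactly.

M = (-9/2)*1 + (-3)*rho(e3), summed entrywise (1 is the identity matrix):
Answer: row 1: [-15/2, 0]; row 2: [0, -3/2]


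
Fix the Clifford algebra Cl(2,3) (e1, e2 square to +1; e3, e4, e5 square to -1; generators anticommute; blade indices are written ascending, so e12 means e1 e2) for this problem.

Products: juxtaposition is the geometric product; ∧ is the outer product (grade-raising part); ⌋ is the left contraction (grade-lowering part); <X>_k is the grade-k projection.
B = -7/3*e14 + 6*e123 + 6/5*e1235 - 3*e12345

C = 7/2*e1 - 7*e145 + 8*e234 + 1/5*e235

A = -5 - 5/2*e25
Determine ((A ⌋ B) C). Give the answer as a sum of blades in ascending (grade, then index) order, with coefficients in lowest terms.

step 1: 3*e13 + 35/3*e14 - 30*e123 + 15/2*e134 - 6*e1235 + 15*e12345
step 2: 6/5*e1 - 21/2*e3 - 245/6*e4 - 245/3*e5 - 60*e12 - 243*e14 + 114*e15 + 105/4*e34 + 105/2*e35 - 280/3*e123 + 24*e124 + 3/5*e125 + 48*e145 - 42*e234 + 21*e235 + 21*e345 + 3/2*e1245 + 525/2*e2345 + 7/3*e12345
Answer: 6/5*e1 - 21/2*e3 - 245/6*e4 - 245/3*e5 - 60*e12 - 243*e14 + 114*e15 + 105/4*e34 + 105/2*e35 - 280/3*e123 + 24*e124 + 3/5*e125 + 48*e145 - 42*e234 + 21*e235 + 21*e345 + 3/2*e1245 + 525/2*e2345 + 7/3*e12345


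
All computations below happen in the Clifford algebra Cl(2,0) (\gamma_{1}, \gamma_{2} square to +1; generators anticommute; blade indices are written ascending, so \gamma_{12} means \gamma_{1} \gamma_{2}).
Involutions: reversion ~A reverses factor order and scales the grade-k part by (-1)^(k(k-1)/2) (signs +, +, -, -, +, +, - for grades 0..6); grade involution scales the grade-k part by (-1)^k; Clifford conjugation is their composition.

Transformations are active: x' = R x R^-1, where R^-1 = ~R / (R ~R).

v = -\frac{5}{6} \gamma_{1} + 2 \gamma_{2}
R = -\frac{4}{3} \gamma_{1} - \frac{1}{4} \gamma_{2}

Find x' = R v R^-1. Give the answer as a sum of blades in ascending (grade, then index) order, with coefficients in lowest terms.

~R = -\frac{4}{3} \gamma_{1} - \frac{1}{4} \gamma_{2}, and R ~R = \frac{265}{144}, so R^-1 = ~R / (\frac{265}{144}).
R v = \frac{11}{18} - \frac{23}{8} \gamma_{12}
Answer: -\frac{83}{1590} \gamma_{1} - \frac{574}{265} \gamma_{2}


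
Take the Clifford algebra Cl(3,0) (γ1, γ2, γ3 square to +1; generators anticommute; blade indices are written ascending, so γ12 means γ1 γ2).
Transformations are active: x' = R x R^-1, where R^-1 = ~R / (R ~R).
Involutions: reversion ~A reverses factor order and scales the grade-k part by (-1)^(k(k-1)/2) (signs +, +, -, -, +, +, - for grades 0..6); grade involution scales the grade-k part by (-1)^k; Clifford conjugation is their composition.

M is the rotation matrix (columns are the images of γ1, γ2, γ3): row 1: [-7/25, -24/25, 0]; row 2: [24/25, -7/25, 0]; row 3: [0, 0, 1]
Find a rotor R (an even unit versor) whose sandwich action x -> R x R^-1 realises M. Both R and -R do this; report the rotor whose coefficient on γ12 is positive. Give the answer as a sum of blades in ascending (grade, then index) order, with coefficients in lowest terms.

Method: write R = a + b12*γ12 + b13*γ13 + b23*γ23 with a^2 + b12^2 + b13^2 + b23^2 = 1 (so R^-1 = ~R). Expanding the columns R e_j ~R gives tr M = 4a^2 - 1 and, from the antisymmetric part, M21 - M12 = -4a*b12, M13 - M31 = 4a*b13, M32 - M23 = -4a*b23.
Here tr M = 11/25, so a^2 = (1 + tr M)/4 = 9/25 and a = ±3/5. Taking a = 3/5: M21 - M12 = 48/25, M13 - M31 = 0, M32 - M23 = 0, giving b12 = -4/5, b13 = 0, b23 = 0, i.e. R = 3/5 - 4/5*γ12.
Its γ12 coefficient is negative, so report the other preimage -R.
Answer: -3/5 + 4/5*γ12. Sheet selection: the two-to-one cover makes ±R indistinguishable at the matrix level (trace 11/25), so uniqueness comes from the required sign on γ12.


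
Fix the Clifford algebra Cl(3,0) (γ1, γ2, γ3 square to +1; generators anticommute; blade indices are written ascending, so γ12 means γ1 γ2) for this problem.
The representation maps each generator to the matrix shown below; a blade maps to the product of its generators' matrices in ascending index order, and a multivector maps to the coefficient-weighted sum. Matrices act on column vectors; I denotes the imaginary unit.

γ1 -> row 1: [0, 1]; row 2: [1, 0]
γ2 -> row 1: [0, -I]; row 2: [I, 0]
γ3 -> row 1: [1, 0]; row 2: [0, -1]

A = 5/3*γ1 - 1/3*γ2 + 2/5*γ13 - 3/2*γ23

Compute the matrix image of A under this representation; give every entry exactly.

Bivector images (products of the table entries): rho(γ13) = rho(γ1)rho(γ3) = row 1: [0, -1]; row 2: [1, 0]; rho(γ23) = rho(γ2)rho(γ3) = row 1: [0, I]; row 2: [I, 0].
M = (5/3)*rho(γ1) + (-1/3)*rho(γ2) + (2/5)*rho(γ13) + (-3/2)*rho(γ23), summed entrywise:
Answer: row 1: [0, 19/15 - 7*I/6]; row 2: [31/15 - 11*I/6, 0]


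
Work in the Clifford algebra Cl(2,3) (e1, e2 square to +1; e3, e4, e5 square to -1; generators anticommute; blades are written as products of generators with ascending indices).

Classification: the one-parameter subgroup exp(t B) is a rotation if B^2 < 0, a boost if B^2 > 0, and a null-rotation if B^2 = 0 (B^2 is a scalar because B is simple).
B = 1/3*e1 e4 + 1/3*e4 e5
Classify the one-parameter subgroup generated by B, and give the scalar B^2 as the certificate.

B^2 term by term: the squares give (1/3)^2*(e1 e4)^2 + (1/3)^2*(e4 e5)^2 = 1/9*(+1) + 1/9*(-1) = 0 (each basis 2-blade squares to minus the product of its generators' squares); cross terms between blades sharing an index anticommute and cancel. So B^2 = 0.
Answer: null-rotation, certificate B^2 = 0. The scalar 0 is the complete invariant here: its sign names the subgroup type.


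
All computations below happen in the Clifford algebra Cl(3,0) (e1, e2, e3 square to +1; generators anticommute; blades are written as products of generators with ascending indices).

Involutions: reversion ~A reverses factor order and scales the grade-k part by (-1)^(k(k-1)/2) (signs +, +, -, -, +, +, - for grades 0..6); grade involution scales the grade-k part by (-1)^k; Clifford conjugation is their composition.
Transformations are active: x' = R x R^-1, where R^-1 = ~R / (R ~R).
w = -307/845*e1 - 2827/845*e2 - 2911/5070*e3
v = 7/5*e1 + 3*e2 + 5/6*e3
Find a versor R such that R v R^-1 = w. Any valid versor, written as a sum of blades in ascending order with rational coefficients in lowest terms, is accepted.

R = v + w = 876/845*e1 - 292/845*e2 + 219/845*e3 works: the equal norms (10489/900) guarantee its sandwich swaps v into w.
Answer: 876/845*e1 - 292/845*e2 + 219/845*e3


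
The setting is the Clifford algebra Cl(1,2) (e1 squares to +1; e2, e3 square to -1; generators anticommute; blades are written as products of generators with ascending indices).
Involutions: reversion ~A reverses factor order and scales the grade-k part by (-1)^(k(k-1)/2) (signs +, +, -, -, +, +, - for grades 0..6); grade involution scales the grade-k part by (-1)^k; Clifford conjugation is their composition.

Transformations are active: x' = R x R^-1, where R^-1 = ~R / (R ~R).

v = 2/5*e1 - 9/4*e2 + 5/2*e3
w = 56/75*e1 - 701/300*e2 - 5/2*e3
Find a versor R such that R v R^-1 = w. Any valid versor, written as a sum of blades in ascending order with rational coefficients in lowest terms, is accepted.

The midline construction: v and w both square to -4461/400, so reflecting in their sum 86/75*e1 - 344/75*e2 exchanges them.
Answer: 86/75*e1 - 344/75*e2


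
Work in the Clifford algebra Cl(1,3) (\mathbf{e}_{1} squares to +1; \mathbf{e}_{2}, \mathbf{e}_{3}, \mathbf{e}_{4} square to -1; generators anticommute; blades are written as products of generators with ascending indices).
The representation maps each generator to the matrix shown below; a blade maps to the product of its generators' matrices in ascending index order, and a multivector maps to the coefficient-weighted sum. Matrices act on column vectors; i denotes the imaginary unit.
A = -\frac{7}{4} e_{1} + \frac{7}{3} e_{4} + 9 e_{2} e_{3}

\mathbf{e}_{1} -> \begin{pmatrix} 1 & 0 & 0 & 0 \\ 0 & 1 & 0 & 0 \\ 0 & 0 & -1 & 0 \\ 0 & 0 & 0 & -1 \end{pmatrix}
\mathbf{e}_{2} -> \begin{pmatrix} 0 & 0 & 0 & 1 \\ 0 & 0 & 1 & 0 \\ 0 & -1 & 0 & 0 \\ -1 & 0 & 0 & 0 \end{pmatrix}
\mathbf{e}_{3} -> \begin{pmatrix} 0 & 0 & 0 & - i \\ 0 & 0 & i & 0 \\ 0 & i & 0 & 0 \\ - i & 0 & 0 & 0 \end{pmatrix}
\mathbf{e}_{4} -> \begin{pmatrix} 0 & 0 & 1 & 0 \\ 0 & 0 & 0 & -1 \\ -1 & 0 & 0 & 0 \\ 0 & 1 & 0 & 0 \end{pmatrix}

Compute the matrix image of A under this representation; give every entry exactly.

Bivector images (products of the table entries): rho(e_{2} e_{3}) = rho(\mathbf{e}_{2})rho(\mathbf{e}_{3}) = \begin{pmatrix} - i & 0 & 0 & 0 \\ 0 & i & 0 & 0 \\ 0 & 0 & - i & 0 \\ 0 & 0 & 0 & i \end{pmatrix}.
M = (-\frac{7}{4})*rho(e_{1}) + (\frac{7}{3})*rho(e_{4}) + (9)*rho(e_{2} e_{3}), summed entrywise:
Answer: \begin{pmatrix} - \frac{7}{4} - 9 i & 0 & \frac{7}{3} & 0 \\ 0 & - \frac{7}{4} + 9 i & 0 & - \frac{7}{3} \\ - \frac{7}{3} & 0 & \frac{7}{4} - 9 i & 0 \\ 0 & \frac{7}{3} & 0 & \frac{7}{4} + 9 i \end{pmatrix}


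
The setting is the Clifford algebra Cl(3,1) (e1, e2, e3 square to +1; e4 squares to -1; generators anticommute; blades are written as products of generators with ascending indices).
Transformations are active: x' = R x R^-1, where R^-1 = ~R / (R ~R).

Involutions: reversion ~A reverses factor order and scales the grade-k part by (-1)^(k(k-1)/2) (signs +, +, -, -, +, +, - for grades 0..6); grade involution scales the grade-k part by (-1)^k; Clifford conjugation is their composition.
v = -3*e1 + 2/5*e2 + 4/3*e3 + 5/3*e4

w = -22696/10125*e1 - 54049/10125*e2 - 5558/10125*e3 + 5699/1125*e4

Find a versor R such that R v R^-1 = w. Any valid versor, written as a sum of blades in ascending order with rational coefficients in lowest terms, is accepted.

Here q(v) = q(w) = 204/25; the classical choice R = v + w = -53071/10125*e1 - 49999/10125*e2 + 7942/10125*e3 + 7574/1125*e4 then realises v -> w under the sandwich.
Answer: -53071/10125*e1 - 49999/10125*e2 + 7942/10125*e3 + 7574/1125*e4


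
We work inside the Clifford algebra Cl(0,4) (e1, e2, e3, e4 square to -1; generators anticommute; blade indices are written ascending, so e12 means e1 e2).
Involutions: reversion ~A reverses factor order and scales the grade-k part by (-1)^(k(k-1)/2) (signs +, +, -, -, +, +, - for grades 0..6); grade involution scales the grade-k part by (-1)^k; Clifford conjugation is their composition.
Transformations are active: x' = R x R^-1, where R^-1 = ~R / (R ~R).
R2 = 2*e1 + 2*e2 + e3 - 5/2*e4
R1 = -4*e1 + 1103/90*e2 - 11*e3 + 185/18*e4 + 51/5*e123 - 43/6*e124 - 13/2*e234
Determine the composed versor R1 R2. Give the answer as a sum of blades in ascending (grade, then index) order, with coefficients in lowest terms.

Distribute over the terms of R2 (each basis-blade product reordered to ascending indices, repeated generators contracted through their squares):
R1 (2*e1) = 8 - 1103/45*e12 + 22*e13 - 185/9*e14 - 102/5*e23 + 43/3*e24 + 13*e1234
R1 (2*e2) = -1103/45 - 8*e12 + 102/5*e13 - 43/3*e14 + 22*e23 - 185/9*e24 + 13*e34
R1 (e3) = 11 - 51/5*e12 - 4*e13 + 1103/90*e23 - 13/2*e24 - 185/18*e34 + 43/6*e1234
R1 (-5/2*e4) = 925/36 - 215/12*e12 + 10*e14 - 65/4*e23 - 1103/36*e24 + 55/2*e34 - 51/2*e1234
Summing the partial products and collecting blades:
Answer: 1211/60 - 10913/180*e12 + 192/5*e13 - 224/9*e14 - 431/180*e23 - 1561/36*e24 + 272/9*e34 - 16/3*e1234


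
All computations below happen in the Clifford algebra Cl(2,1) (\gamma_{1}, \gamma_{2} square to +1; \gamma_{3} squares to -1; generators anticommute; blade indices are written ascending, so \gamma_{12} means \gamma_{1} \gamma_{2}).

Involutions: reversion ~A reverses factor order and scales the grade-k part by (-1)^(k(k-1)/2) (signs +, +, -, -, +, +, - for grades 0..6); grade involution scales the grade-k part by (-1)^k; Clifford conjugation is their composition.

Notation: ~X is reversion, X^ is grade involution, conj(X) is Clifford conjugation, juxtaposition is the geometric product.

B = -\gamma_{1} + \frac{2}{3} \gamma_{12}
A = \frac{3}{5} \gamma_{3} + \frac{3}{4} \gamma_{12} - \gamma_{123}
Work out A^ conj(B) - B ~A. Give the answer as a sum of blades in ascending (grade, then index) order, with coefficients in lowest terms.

first term: \frac{1}{2} - \frac{3}{4} \gamma_{2} + \frac{2}{3} \gamma_{3} + \frac{3}{5} \gamma_{13} + \gamma_{23} + \frac{2}{5} \gamma_{123}
second term: \frac{1}{2} + \frac{3}{4} \gamma_{2} - \frac{2}{3} \gamma_{3} - \frac{3}{5} \gamma_{13} - \gamma_{23} + \frac{2}{5} \gamma_{123}
Answer: -\frac{3}{2} \gamma_{2} + \frac{4}{3} \gamma_{3} + \frac{6}{5} \gamma_{13} + 2 \gamma_{23}


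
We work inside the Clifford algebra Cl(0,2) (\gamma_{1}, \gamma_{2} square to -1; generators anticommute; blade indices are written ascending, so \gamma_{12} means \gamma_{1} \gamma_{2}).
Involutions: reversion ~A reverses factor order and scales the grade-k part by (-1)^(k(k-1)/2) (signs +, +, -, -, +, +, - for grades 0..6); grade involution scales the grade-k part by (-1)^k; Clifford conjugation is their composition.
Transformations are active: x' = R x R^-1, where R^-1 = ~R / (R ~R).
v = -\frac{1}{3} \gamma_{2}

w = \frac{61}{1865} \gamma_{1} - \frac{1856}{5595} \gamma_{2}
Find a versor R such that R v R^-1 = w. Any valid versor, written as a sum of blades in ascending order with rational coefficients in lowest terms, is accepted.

A norm check does it: q(v) = q(w) = -\frac{1}{9}, hence R = v + w = \frac{61}{1865} \gamma_{1} - \frac{3721}{5595} \gamma_{2} realises the map — parallel part kept, (v - w)/2 negated, v carried to w.
Answer: \frac{61}{1865} \gamma_{1} - \frac{3721}{5595} \gamma_{2}


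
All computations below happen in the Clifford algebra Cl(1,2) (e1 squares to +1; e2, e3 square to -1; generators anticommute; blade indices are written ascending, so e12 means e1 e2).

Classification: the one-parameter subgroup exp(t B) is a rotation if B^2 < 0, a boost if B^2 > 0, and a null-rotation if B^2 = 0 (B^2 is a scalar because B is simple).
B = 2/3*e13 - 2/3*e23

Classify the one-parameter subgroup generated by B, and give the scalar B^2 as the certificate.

B^2 term by term: the squares give (2/3)^2*(e13)^2 + (-2/3)^2*(e23)^2 = 4/9*(+1) + 4/9*(-1) = 0 (each basis 2-blade squares to minus the product of its generators' squares); cross terms between blades sharing an index anticommute and cancel. So B^2 = 0.
Answer: null-rotation, certificate B^2 = 0. The scalar 0 is the complete invariant here: its sign names the subgroup type.


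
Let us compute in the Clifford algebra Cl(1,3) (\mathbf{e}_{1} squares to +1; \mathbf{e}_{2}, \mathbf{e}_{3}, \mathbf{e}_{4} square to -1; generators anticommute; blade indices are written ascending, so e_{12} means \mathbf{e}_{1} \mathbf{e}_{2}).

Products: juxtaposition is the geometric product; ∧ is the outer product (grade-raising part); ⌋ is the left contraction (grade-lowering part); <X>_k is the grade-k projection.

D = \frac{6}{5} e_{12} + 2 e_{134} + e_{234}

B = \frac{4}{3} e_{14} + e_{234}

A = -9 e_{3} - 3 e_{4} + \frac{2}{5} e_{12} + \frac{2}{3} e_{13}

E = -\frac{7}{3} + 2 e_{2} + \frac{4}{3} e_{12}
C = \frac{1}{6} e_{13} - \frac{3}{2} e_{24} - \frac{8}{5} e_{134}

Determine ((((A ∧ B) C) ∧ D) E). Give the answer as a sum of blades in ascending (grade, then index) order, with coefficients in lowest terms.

step 1: 12 e_{134}
step 2: \frac{96}{5} + 2 e_{4} + 18 e_{123}
step 3: \frac{576}{25} e_{12} + \frac{12}{5} e_{124} + \frac{192}{5} e_{134} + \frac{96}{5} e_{234}
step 4: \frac{768}{25} - \frac{1152}{25} e_{1} + \frac{16}{5} e_{4} - \frac{1344}{25} e_{12} + \frac{24}{5} e_{14} - \frac{192}{5} e_{34} - \frac{28}{5} e_{124} - 64 e_{134} + \frac{32}{5} e_{234} + \frac{384}{5} e_{1234}
Answer: \frac{768}{25} - \frac{1152}{25} e_{1} + \frac{16}{5} e_{4} - \frac{1344}{25} e_{12} + \frac{24}{5} e_{14} - \frac{192}{5} e_{34} - \frac{28}{5} e_{124} - 64 e_{134} + \frac{32}{5} e_{234} + \frac{384}{5} e_{1234}


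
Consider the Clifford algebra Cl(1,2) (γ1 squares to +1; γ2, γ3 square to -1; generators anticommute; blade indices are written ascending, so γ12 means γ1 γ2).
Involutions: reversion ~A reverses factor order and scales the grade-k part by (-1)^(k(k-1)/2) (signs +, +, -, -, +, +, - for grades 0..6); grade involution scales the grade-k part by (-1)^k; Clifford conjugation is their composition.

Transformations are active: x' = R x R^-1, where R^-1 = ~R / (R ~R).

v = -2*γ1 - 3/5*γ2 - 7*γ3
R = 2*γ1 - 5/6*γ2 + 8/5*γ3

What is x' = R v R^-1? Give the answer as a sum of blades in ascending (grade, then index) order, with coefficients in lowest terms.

~R = 2*γ1 - 5/6*γ2 + 8/5*γ3, and R ~R = 671/900, so R^-1 = ~R / (671/900).
R v = 67/10 - 43/15*γ12 - 54/5*γ13 + 1019/150*γ23
Answer: 25462/671*γ1 - 48237/3355*γ2 + 23993/671*γ3


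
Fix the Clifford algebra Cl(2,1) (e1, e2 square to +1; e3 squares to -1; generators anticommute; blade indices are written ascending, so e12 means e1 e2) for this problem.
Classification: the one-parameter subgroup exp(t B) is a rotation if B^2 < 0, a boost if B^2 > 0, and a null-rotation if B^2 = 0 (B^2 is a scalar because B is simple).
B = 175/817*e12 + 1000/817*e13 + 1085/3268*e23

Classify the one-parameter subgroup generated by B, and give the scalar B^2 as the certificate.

B^2 term by term: the squares give (175/817)^2*(e12)^2 + (1000/817)^2*(e13)^2 + (1085/3268)^2*(e23)^2 = 30625/667489*(-1) + 1000000/667489*(+1) + 1177225/10679824*(+1) = 25/16 (each basis 2-blade squares to minus the product of its generators' squares); cross terms between blades sharing an index anticommute and cancel. So B^2 = 25/16.
Answer: boost, certificate B^2 = 25/16. Why this suffices: the scalar 25/16 survives any versor conjugation, so its sign alone determines the class however B is presented.


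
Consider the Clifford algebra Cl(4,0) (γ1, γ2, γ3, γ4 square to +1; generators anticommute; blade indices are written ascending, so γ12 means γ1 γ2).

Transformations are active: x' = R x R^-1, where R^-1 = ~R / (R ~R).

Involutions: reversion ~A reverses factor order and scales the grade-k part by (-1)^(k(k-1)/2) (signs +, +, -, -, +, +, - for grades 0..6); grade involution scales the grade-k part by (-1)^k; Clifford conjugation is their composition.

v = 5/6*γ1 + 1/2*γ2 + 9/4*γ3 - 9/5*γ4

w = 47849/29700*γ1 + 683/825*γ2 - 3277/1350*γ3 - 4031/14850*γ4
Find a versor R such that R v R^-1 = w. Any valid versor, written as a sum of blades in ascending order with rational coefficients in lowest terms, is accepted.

Since q(v) = q(w) = 33289/3600, the sum R = v + w = 72599/29700*γ1 + 2191/1650*γ2 - 479/2700*γ3 - 30761/14850*γ4 does the job whenever invertible.
Answer: 72599/29700*γ1 + 2191/1650*γ2 - 479/2700*γ3 - 30761/14850*γ4


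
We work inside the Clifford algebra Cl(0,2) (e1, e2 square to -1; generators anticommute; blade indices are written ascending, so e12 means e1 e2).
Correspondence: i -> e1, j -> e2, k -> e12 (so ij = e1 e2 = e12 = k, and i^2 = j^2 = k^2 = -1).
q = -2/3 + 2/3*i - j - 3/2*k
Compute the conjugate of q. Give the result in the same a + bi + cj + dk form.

In blades: q = -2/3 + 2/3*e1 - e2 - 3/2*e12.
Conjugation here is Clifford conjugation: the scalar is fixed and the grade-1 and grade-2 blades all flip sign, giving -2/3 - 2/3*e1 + e2 + 3/2*e12; translating back:
Answer: -2/3 - 2/3*i + j + 3/2*k


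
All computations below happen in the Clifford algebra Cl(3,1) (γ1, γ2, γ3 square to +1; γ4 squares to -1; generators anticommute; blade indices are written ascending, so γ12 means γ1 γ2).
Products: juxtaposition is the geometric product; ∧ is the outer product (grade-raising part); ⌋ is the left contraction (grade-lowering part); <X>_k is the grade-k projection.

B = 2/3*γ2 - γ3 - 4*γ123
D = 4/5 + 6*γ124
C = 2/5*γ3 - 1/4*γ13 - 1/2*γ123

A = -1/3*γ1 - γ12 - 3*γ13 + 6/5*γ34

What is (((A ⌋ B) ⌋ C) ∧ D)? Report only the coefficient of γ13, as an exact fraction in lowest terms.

step 1: 12*γ2 - 4*γ3 + 4/3*γ23
step 2: -8/5 - 1/3*γ1 + 2*γ12 + 6*γ13
step 3: -32/25 - 4/15*γ1 + 8/5*γ12 + 24/5*γ13 - 48/5*γ124
Answer: 24/5


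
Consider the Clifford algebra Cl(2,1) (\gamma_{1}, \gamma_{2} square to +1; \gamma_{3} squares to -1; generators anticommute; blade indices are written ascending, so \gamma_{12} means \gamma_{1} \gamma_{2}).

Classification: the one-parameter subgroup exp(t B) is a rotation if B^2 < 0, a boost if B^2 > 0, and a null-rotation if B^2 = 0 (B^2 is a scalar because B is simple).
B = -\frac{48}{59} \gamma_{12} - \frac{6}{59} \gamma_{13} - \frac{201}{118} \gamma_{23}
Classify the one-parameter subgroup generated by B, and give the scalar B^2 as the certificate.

B^2 term by term: the squares give (-\frac{48}{59})^2*(\gamma_{12})^2 + (-\frac{6}{59})^2*(\gamma_{13})^2 + (-\frac{201}{118})^2*(\gamma_{23})^2 = \frac{2304}{3481}*(-1) + \frac{36}{3481}*(+1) + \frac{40401}{13924}*(+1) = \frac{9}{4} (each basis 2-blade squares to minus the product of its generators' squares); cross terms between blades sharing an index anticommute and cancel. So B^2 = \frac{9}{4}.
Answer: boost, certificate B^2 = \frac{9}{4}. The class reads off the invariant scalar \frac{9}{4} directly.


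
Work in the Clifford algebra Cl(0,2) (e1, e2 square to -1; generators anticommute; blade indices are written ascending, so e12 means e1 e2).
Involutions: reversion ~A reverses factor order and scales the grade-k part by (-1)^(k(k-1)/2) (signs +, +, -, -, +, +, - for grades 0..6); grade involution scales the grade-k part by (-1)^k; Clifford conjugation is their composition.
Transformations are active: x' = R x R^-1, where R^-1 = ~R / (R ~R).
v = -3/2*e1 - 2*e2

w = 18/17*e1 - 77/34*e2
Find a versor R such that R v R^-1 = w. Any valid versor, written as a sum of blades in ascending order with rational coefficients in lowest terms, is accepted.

Equal squares first: v^2 = w^2 = -25/4. Then v + w = -15/34*e1 - 145/34*e2 is a versor taking v to w, provided it is invertible.
Answer: -15/34*e1 - 145/34*e2


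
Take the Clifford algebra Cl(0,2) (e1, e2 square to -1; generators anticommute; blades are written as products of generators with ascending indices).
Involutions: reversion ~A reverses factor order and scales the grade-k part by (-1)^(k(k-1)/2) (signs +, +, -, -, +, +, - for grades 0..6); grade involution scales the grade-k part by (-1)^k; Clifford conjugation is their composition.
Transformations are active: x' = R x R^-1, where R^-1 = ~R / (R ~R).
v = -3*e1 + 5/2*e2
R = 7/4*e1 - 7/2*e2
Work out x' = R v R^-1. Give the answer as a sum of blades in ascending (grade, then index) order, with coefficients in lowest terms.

~R = 7/4*e1 - 7/2*e2, and R ~R = -245/16, so R^-1 = ~R / (-245/16).
R v = 14 - 49/8*e1 e2
Answer: -1/5*e1 + 39/10*e2


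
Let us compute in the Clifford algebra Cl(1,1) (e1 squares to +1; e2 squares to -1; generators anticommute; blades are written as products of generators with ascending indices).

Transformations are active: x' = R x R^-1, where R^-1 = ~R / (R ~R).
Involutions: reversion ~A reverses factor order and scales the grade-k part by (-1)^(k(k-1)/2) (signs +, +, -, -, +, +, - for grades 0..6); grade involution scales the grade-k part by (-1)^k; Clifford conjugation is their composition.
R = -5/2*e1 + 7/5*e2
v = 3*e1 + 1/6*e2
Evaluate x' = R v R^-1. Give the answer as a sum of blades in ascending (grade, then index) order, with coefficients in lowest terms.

~R = -5/2*e1 + 7/5*e2, and R ~R = 429/100, so R^-1 = ~R / (429/100).
R v = -116/15 - 277/60*e1 e2
Answer: 7739/1287*e1 - 13421/2574*e2


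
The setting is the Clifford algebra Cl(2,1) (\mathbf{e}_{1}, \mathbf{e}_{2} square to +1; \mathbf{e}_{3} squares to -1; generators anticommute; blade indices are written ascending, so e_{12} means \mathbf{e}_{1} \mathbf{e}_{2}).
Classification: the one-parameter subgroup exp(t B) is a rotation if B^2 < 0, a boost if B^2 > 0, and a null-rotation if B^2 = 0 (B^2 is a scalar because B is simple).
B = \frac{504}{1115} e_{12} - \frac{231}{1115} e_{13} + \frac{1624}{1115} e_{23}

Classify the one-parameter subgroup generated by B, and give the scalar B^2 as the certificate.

B^2 term by term: the squares give (\frac{504}{1115})^2*(e_{12})^2 + (-\frac{231}{1115})^2*(e_{13})^2 + (\frac{1624}{1115})^2*(e_{23})^2 = \frac{254016}{1243225}*(-1) + \frac{53361}{1243225}*(+1) + \frac{2637376}{1243225}*(+1) = \frac{49}{25} (each basis 2-blade squares to minus the product of its generators' squares); cross terms between blades sharing an index anticommute and cancel. So B^2 = \frac{49}{25}.
Answer: boost, certificate B^2 = \frac{49}{25}. The scalar \frac{49}{25} is the complete invariant here: its sign names the subgroup type.


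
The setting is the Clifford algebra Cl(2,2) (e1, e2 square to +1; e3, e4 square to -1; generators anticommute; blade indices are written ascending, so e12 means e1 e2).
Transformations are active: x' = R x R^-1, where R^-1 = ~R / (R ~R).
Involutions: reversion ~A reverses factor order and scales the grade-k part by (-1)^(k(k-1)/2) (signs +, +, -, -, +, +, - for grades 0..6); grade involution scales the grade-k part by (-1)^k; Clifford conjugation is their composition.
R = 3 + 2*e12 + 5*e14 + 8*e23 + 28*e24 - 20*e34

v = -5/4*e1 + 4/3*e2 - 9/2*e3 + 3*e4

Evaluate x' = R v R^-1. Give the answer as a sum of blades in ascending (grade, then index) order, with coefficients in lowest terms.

~R = 3 - 2*e12 - 5*e14 - 8*e23 - 28*e24 + 20*e34, and R ~R = -460, so R^-1 = ~R / (-460).
R v = -193/12*e1 - 83/2*e2 + 215/6*e3 + 815/12*e4 - 19*e123 - 107/3*e124 + 95/2*e134 + 370/3*e234
Answer: 1621/2760*e1 + 14777/1380*e2 - 4088/345*e3 + 657/920*e4


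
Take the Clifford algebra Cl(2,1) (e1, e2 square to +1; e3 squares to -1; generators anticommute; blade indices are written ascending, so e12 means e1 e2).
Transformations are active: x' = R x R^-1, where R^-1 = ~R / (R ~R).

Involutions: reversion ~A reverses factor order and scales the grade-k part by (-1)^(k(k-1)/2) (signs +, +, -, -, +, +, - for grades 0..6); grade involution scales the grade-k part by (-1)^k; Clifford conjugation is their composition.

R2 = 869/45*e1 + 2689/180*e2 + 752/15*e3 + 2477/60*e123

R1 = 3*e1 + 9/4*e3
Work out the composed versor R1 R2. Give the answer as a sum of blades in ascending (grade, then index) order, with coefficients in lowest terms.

Distribute over the terms of R1 (each basis-blade product reordered to ascending indices, repeated generators contracted through their squares):
(3*e1) R2 = 869/15 + 2689/60*e12 + 752/5*e13 + 2477/20*e23
(9/4*e3) R2 = -564/5 - 7431/80*e12 - 869/20*e13 - 2689/80*e23
Summing the partial products and collecting blades:
Answer: -823/15 - 11537/240*e12 + 2139/20*e13 + 7219/80*e23


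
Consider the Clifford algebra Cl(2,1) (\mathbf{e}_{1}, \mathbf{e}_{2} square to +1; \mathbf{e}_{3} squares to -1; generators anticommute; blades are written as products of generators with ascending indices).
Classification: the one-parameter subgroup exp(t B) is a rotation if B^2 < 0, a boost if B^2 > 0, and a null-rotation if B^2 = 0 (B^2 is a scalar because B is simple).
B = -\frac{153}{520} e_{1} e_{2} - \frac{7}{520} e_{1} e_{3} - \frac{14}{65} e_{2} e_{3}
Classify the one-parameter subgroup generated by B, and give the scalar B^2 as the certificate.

B^2 term by term: the squares give (-\frac{153}{520})^2*(e_{1} e_{2})^2 + (-\frac{7}{520})^2*(e_{1} e_{3})^2 + (-\frac{14}{65})^2*(e_{2} e_{3})^2 = \frac{23409}{270400}*(-1) + \frac{49}{270400}*(+1) + \frac{196}{4225}*(+1) = -\frac{1}{25} (each basis 2-blade squares to minus the product of its generators' squares); cross terms between blades sharing an index anticommute and cancel. So B^2 = -\frac{1}{25}.
Answer: rotation, certificate B^2 = -\frac{1}{25}. The invariant at work: B^2 = -\frac{1}{25} is unchanged by conjugation, hence its sign classifies the subgroup whatever basis B is written in.


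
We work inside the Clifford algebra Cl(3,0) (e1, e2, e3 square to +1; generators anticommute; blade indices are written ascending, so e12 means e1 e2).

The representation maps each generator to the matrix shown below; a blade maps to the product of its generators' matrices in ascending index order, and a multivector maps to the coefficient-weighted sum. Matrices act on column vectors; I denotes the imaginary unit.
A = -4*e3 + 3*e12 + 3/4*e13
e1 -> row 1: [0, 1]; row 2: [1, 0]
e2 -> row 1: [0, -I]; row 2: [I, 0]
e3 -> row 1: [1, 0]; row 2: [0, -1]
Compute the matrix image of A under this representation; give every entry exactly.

Bivector images (products of the table entries): rho(e12) = rho(e1)rho(e2) = row 1: [I, 0]; row 2: [0, -I]; rho(e13) = rho(e1)rho(e3) = row 1: [0, -1]; row 2: [1, 0].
M = (-4)*rho(e3) + (3)*rho(e12) + (3/4)*rho(e13), summed entrywise:
Answer: row 1: [-4 + 3*I, -3/4]; row 2: [3/4, 4 - 3*I]


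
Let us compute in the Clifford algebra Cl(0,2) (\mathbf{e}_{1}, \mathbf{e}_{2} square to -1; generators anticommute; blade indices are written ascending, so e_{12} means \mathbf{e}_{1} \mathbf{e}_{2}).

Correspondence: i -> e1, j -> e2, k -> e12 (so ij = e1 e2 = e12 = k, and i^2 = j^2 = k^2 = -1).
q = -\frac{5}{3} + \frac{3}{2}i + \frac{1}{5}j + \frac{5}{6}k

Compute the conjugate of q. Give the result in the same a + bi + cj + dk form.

In blades: q = -\frac{5}{3} + \frac{3}{2} e_{1} + \frac{1}{5} e_{2} + \frac{5}{6} e_{12}.
Conjugation here is Clifford conjugation: the scalar is fixed and the grade-1 and grade-2 blades all flip sign, giving -\frac{5}{3} - \frac{3}{2} e_{1} - \frac{1}{5} e_{2} - \frac{5}{6} e_{12}; translating back:
Answer: -\frac{5}{3} - \frac{3}{2}i - \frac{1}{5}j - \frac{5}{6}k


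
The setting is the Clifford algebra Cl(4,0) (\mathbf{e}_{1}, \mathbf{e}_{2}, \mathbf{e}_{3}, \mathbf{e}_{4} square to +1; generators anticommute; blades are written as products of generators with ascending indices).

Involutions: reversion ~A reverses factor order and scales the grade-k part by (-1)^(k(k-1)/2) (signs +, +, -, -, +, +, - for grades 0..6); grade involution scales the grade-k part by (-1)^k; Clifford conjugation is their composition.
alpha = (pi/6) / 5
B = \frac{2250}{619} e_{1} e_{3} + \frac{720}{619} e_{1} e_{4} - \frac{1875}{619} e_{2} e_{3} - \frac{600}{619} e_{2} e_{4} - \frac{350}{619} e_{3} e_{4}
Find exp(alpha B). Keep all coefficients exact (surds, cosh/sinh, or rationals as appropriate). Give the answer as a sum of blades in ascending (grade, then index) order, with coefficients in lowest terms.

B^2 term by term: the squares give (\frac{2250}{619})^2*(e_{1} e_{3})^2 + (\frac{720}{619})^2*(e_{1} e_{4})^2 + (-\frac{1875}{619})^2*(e_{2} e_{3})^2 + (-\frac{600}{619})^2*(e_{2} e_{4})^2 + (-\frac{350}{619})^2*(e_{3} e_{4})^2 = \frac{5062500}{383161}*(-1) + \frac{518400}{383161}*(-1) + \frac{3515625}{383161}*(-1) + \frac{360000}{383161}*(-1) + \frac{122500}{383161}*(-1) = -25 (each basis 2-blade squares to minus the product of its generators' squares); cross terms between blades sharing an index anticommute and cancel; the commuting (index-disjoint) pairs give grade-4 terms 2*c*c'*(blade product), which cancel blade by blade — e_{1} e_{2} e_{3} e_{4}: \frac{2700000}{383161} - \frac{2700000}{383161} = 0 — confirming B is simple. So B^2 = -25.
B^2 = -25 — B^2 < 0, so the exponential closes trigonometrically: l = 5, alpha*l = \frac{\pi}{6}, so exp(alpha B) = cos(\frac{\pi}{6}) + (sin(\frac{\pi}{6})/5)*B = \frac{\sqrt{3}}{2} + (\frac{1}{10})*B.
Answer: \frac{\sqrt{3}}{2} + \frac{225}{619} e_{1} e_{3} + \frac{72}{619} e_{1} e_{4} - \frac{375}{1238} e_{2} e_{3} - \frac{60}{619} e_{2} e_{4} - \frac{35}{619} e_{3} e_{4}


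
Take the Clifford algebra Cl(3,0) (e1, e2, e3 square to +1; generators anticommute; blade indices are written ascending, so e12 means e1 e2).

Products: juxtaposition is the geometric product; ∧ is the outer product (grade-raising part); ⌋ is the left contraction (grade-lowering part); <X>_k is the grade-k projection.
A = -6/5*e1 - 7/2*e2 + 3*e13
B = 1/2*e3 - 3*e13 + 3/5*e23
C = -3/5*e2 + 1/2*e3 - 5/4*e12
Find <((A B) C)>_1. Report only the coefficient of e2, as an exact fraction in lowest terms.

step 1: 9 + 3/2*e1 + 3/2*e3 - 9/5*e12 - 3/5*e13 - 7/4*e23 - 561/50*e123
step 2: -3/2 + 39/50*e1 - 163/20*e2 - 423/40*e3 - 444/25*e12 - 16339/2000*e13 + 33/20*e23 - 627/200*e123
step 3: 39/50*e1 - 163/20*e2 - 423/40*e3
Answer: -163/20


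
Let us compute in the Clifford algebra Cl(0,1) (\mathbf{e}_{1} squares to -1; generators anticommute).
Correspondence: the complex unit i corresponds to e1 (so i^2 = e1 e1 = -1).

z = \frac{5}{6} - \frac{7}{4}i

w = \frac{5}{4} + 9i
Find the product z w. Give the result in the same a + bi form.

In blades: z = \frac{5}{6} - \frac{7}{4} e_{1}, w = \frac{5}{4} + 9 e_{1}.
Distribute z over w term by term (generator squares from the signature, products reordered to ascending indices): (\frac{5}{6})*w = \frac{25}{24} + \frac{15}{2} e_{1}; (-\frac{7}{4} e_{1})*w = \frac{63}{4} - \frac{35}{16} e_{1}.
Sum: \frac{403}{24} + \frac{85}{16} e_{1}; translating back through the correspondence:
Answer: \frac{403}{24} + \frac{85}{16}i


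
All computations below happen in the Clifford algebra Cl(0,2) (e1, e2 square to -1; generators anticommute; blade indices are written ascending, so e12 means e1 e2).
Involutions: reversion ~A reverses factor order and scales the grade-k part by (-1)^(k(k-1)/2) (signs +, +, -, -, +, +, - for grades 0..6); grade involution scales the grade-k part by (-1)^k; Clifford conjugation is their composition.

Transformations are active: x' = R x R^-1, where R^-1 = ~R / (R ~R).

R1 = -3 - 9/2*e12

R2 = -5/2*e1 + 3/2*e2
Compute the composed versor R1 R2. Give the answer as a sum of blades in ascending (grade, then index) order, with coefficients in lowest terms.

Distribute over the terms of R1 (each basis-blade product reordered to ascending indices, repeated generators contracted through their squares):
(-3) R2 = 15/2*e1 - 9/2*e2
(-9/2*e12) R2 = 27/4*e1 + 45/4*e2
Summing the partial products and collecting blades:
Answer: 57/4*e1 + 27/4*e2


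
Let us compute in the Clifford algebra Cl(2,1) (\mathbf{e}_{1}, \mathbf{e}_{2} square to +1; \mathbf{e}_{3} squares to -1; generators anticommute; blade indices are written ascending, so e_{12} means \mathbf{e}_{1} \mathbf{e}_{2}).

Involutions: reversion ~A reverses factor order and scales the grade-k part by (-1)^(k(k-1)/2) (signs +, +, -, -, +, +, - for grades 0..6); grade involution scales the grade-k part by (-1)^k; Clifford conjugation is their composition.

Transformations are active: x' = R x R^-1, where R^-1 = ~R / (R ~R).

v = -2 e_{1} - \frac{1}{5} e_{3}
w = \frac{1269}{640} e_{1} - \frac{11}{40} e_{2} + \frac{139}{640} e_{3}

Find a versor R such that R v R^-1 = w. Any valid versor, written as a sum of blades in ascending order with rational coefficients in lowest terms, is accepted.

Why this works: both vectors square to \frac{99}{25}, so q(v) = q(w) and R = v + w = -\frac{11}{640} e_{1} - \frac{11}{40} e_{2} + \frac{11}{640} e_{3} carries v to w — its own direction survives, the complement (v - w)/2 flips.
Answer: -\frac{11}{640} e_{1} - \frac{11}{40} e_{2} + \frac{11}{640} e_{3}


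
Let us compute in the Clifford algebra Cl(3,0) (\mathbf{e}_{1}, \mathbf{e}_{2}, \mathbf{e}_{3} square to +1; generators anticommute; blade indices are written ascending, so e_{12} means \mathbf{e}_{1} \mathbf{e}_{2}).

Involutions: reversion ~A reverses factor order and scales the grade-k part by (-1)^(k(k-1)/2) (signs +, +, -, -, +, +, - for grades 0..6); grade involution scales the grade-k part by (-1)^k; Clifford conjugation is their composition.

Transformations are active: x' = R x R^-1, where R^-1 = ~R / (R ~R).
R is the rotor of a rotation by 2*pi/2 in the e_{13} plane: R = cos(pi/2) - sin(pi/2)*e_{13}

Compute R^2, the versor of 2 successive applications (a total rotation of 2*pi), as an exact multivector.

The rotor phase is half the rotation angle and phases add under composition, so 2 steps in the e_{13} plane accumulate phase 2*(pi/2) = \pi: R^2 = cos(\pi) - sin(\pi)*e_{13}.
cos(\pi) = -1 and sin(\pi) = 0, so R^2 = -1. The total rotation 2*pi is 1 full turn, so every vector returns to itself, yet the rotor is -1, on the OTHER sheet of the double cover (an odd number of 2*pi turns).
Answer: -1


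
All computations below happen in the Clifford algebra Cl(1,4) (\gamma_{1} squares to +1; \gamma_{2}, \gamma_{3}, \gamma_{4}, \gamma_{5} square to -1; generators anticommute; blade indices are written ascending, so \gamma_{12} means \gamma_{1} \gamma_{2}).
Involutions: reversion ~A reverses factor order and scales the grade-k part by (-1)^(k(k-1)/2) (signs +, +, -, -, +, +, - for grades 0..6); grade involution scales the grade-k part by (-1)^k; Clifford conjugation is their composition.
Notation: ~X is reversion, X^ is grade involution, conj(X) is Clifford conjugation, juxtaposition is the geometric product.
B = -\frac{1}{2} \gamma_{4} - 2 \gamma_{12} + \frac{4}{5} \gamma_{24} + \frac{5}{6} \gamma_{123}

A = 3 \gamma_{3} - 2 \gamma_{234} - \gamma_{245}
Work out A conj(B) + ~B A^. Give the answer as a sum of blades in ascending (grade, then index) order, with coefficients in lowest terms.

first term: \frac{8}{5} \gamma_{3} - \frac{4}{5} \gamma_{5} - \frac{5}{2} \gamma_{12} - \frac{5}{3} \gamma_{14} + \gamma_{23} - \frac{1}{2} \gamma_{25} + \frac{3}{2} \gamma_{34} + 6 \gamma_{123} - 4 \gamma_{134} - 2 \gamma_{145} + \frac{12}{5} \gamma_{234} - \frac{5}{6} \gamma_{1345}
second term: -\frac{8}{5} \gamma_{3} + \frac{4}{5} \gamma_{5} - \frac{5}{2} \gamma_{12} + \frac{5}{3} \gamma_{14} + \gamma_{23} - \frac{1}{2} \gamma_{25} - \frac{3}{2} \gamma_{34} - 6 \gamma_{123} - 4 \gamma_{134} - 2 \gamma_{145} - \frac{12}{5} \gamma_{234} - \frac{5}{6} \gamma_{1345}
Answer: -5 \gamma_{12} + 2 \gamma_{23} - \gamma_{25} - 8 \gamma_{134} - 4 \gamma_{145} - \frac{5}{3} \gamma_{1345}


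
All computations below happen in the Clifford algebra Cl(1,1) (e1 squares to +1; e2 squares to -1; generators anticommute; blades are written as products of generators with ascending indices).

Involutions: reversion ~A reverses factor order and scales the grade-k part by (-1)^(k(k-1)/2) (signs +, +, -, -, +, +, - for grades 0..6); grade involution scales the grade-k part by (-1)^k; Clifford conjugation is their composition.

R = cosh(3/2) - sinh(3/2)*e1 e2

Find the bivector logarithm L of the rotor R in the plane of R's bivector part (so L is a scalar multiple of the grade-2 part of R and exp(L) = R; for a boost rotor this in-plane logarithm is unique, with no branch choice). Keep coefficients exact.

The scalar part of R is cosh(3/2), which determines |rapidity| via cosh; the sign lives in the bivector part, and pairing them (bivector part over sinh of the rapidity = the plane) gives the unique in-plane L = rapidity * plane.
Concretely: cosh(rapidity) = cosh(3/2) gives rapidity = ±3/2, and since rapidity/sinh(rapidity) is even the sign is immaterial: L = (rapidity/sinh(rapidity)) * <R>_2 = (3/(2*sinh(3/2))) * <R>_2.
Answer: -3/2*e1 e2
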